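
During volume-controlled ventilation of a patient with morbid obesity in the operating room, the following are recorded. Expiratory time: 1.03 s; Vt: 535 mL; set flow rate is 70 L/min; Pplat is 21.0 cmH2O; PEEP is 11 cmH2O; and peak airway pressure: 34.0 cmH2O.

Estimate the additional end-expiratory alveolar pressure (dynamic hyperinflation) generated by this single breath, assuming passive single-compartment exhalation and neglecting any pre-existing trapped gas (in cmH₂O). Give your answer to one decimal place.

Flow: 70 L/min ÷ 60 = 1.1667 L/s.
R = (PIP − Pplat)/V̇ = (34.0 − 21.0) / 1.1667 = 13.0/1.1667 = 11.143 cmH2O·s/L.
C = Vt/(Pplat − PEEP) = 535.0 / (21.0 − 11) = 535.0/10.0 = 53.5 mL/cmH2O.
τ = R × C = 11.143 × 0.0535 L/cmH2O = 0.5962 s.
Fraction remaining = e^(−Te/τ) = e^(−1.03/0.5962) = 0.1777; trapped volume = 535.0 × 0.1777 = 95.07 mL.
Additional alveolar pressure from trapping ≈ V_trapped / C = 95.07 / 53.5 = 1.777 cmH2O.

1.8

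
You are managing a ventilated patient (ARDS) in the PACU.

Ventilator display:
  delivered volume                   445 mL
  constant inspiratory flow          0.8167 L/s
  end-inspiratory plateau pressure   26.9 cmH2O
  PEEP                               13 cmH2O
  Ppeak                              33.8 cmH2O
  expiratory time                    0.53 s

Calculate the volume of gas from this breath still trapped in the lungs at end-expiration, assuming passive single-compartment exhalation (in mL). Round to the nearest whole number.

63

R = (PIP − Pplat)/V̇ = (33.8 − 26.9) / 0.8167 = 6.9/0.8167 = 8.449 cmH2O·s/L.
C = Vt/(Pplat − PEEP) = 445.0 / (26.9 − 13) = 445.0/13.9 = 32.014 mL/cmH2O.
τ = R × C = 8.449 × 0.03201 L/cmH2O = 0.2705 s.
Fraction remaining = e^(−Te/τ) = e^(−0.53/0.2705) = 0.141.
Trapped volume = 445.0 × 0.141 = 62.745 mL.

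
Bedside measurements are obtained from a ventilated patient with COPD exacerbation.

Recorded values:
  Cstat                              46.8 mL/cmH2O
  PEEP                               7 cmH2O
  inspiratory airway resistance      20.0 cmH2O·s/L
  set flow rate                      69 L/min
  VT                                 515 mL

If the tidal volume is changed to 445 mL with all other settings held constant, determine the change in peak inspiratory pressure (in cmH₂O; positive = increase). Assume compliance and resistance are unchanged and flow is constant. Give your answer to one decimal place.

-1.5

PIP = Vt/C + R·V̇ + PEEP (constant-flow equation of motion).
Only the elastic term changes: ΔPIP = ΔVt / C = (445 − 515) / 46.8 = -1.496 cmH2O.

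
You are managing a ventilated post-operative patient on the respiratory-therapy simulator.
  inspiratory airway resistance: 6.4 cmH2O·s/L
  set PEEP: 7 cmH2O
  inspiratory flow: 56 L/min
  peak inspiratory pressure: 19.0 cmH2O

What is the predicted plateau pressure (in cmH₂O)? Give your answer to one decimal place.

Flow: 56 L/min ÷ 60 = 0.9333 L/s.
Pplat = PIP − Raw × flow = 19.0 − 6.4 × 0.9333 = 19.0 − 5.973 = 13.027 cmH2O.

13.0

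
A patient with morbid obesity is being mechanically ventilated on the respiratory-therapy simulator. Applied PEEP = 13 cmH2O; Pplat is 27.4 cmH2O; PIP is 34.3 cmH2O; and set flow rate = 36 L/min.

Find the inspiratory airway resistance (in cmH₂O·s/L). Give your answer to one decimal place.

11.5

Flow: 36 L/min ÷ 60 = 0.6 L/s.
Raw = (PIP − Pplat) / flow = (34.3 − 27.4) / 0.6 = 6.9 / 0.6 = 11.5 cmH2O·s/L.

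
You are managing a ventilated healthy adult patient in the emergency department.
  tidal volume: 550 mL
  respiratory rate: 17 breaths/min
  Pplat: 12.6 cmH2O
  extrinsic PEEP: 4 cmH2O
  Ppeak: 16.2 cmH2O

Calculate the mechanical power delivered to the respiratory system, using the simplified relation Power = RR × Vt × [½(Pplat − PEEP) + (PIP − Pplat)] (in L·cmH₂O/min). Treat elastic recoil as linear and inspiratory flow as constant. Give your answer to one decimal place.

73.9

Per-breath work = Vt × [½(Pplat−PEEP) + (PIP−Pplat)] = 0.550 × [0.5×8.6 + 3.6] = 0.550 × 7.9 = 4.345 L·cmH2O.
Power = 17 × 4.345 = 73.865 L·cmH2O/min.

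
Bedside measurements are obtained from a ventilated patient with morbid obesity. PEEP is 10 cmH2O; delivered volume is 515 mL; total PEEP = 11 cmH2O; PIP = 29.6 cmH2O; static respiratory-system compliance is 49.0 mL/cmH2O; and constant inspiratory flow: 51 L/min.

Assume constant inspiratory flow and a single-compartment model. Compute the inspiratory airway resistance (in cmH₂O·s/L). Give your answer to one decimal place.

9.5

Flow: 51 L/min ÷ 60 = 0.85 L/s.
Total PEEP = 11 cmH2O (set 10 + intrinsic 1); this is the baseline alveolar pressure.
Equation of motion (constant flow): PIP = Vt/C + R·V̇ + PEEP.
R·V̇ = PIP − Vt/C − PEEP = 29.6 − 515/49.0 − 11 = 29.6 − 10.51 − 11 = 8.09 cmH2O.
R = 8.09 / 0.85 = 9.518 cmH2O·s/L.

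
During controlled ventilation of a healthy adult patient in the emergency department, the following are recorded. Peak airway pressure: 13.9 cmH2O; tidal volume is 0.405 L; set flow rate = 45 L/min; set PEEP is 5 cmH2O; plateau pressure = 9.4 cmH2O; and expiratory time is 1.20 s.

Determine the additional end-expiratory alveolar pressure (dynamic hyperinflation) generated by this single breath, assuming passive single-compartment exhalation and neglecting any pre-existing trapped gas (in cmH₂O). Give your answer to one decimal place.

Flow: 45 L/min ÷ 60 = 0.75 L/s.
R = (PIP − Pplat)/V̇ = (13.9 − 9.4) / 0.75 = 4.5/0.75 = 6.0 cmH2O·s/L.
C = Vt/(Pplat − PEEP) = 405.0 / (9.4 − 5) = 405.0/4.4 = 92.045 mL/cmH2O.
τ = R × C = 6.0 × 0.09205 L/cmH2O = 0.5523 s.
Fraction remaining = e^(−Te/τ) = e^(−1.20/0.5523) = 0.1139; trapped volume = 405.0 × 0.1139 = 46.13 mL.
Additional alveolar pressure from trapping ≈ V_trapped / C = 46.13 / 92.045 = 0.5012 cmH2O.

0.5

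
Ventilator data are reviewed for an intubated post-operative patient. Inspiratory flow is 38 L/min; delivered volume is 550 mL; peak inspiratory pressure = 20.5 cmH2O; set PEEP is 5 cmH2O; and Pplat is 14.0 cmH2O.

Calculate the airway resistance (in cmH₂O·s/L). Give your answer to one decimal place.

Flow: 38 L/min ÷ 60 = 0.6333 L/s.
Raw = (PIP − Pplat) / flow = (20.5 − 14.0) / 0.6333 = 6.5 / 0.6333 = 10.264 cmH2O·s/L.

10.3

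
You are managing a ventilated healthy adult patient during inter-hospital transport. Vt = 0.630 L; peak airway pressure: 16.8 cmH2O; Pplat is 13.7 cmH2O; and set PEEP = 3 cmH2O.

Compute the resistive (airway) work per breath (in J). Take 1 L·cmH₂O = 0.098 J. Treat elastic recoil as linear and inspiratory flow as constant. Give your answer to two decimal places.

With constant inspiratory flow the resistive pressure is constant at PIP − Pplat = 16.8 − 13.7 = 3.1 cmH2O, so resistive work = 3.1 × 0.630 = 1.953 L·cmH2O.
× 0.098 J/(L·cmH2O) → 0.1914 J.

0.19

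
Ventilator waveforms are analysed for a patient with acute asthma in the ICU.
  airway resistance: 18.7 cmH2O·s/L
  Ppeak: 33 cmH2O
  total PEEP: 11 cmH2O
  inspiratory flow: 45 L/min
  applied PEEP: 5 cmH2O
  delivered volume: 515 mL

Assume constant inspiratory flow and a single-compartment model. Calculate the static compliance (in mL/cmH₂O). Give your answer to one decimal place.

Flow: 45 L/min ÷ 60 = 0.75 L/s.
Total PEEP = 11 cmH2O (set 5 + intrinsic 6); this is the baseline alveolar pressure.
Equation of motion (constant flow): PIP = Vt/C + R·V̇ + PEEP.
Vt/C = PIP − R·V̇ − PEEP = 33 − 18.7×0.75 − 11 = 33 − 14.025 − 11 = 7.975 cmH2O.
C = Vt / 7.975 = 515 / 7.975 = 64.577 mL/cmH2O.

64.6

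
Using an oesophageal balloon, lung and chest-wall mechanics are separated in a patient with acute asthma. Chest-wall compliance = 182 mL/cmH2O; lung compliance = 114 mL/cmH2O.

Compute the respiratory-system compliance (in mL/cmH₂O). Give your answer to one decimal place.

70.1

Lung and chest wall are elastances in series: 1/Crs = 1/CL + 1/Ccw.
1/Crs = 1/114 + 1/182 = 0.01427.
Crs = 70.077 mL/cmH2O.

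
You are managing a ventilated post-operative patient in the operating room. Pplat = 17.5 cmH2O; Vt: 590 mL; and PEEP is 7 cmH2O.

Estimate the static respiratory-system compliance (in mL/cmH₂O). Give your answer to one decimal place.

56.2

Cstat = Vt / (Pplat − PEEP) = 590 / (17.5 − 7) = 590 / 10.5 = 56.19 mL/cmH2O.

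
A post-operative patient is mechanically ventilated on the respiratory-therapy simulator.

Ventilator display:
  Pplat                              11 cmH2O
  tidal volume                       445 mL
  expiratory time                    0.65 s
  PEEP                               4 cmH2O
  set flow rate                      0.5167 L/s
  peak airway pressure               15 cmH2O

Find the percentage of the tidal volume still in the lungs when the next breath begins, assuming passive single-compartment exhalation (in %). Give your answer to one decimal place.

26.7

R = (PIP − Pplat)/V̇ = (15 − 11) / 0.5167 = 4.0/0.5167 = 7.741 cmH2O·s/L.
C = Vt/(Pplat − PEEP) = 445.0 / (11 − 4) = 445.0/7.0 = 63.571 mL/cmH2O.
τ = R × C = 7.741 × 0.06357 L/cmH2O = 0.4921 s.
Fraction remaining at end-expiration = e^(−Te/τ) = e^(−0.65/0.4921) = 0.2669 → 26.69%.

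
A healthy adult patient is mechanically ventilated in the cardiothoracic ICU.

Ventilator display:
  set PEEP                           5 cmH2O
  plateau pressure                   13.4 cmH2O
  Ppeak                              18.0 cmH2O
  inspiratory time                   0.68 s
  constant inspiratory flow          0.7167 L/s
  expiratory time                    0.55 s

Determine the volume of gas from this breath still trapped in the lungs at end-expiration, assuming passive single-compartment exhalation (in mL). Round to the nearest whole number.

111

Vt = flow × Ti = 0.7167 L/s × 0.68 s × 1000 mL/L = 487.36 mL.
R = (PIP − Pplat)/V̇ = (18.0 − 13.4) / 0.7167 = 4.6/0.7167 = 6.418 cmH2O·s/L.
C = Vt/(Pplat − PEEP) = 487.36 / (13.4 − 5) = 487.36/8.4 = 58.019 mL/cmH2O.
τ = R × C = 6.418 × 0.05802 L/cmH2O = 0.3724 s.
Fraction remaining = e^(−Te/τ) = e^(−0.55/0.3724) = 0.2283.
Trapped volume = 487.36 × 0.2283 = 111.26 mL.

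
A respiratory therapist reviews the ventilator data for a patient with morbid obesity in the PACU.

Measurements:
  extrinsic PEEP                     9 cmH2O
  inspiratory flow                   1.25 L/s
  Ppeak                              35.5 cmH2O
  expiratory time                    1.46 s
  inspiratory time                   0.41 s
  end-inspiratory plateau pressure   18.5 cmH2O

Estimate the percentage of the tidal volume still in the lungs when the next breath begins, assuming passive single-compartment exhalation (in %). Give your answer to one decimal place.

Vt = flow × Ti = 1.25 L/s × 0.41 s × 1000 mL/L = 512.5 mL.
R = (PIP − Pplat)/V̇ = (35.5 − 18.5) / 1.25 = 17.0/1.25 = 13.6 cmH2O·s/L.
C = Vt/(Pplat − PEEP) = 512.5 / (18.5 − 9) = 512.5/9.5 = 53.947 mL/cmH2O.
τ = R × C = 13.6 × 0.05395 L/cmH2O = 0.7337 s.
Fraction remaining at end-expiration = e^(−Te/τ) = e^(−1.46/0.7337) = 0.1367 → 13.67%.

13.7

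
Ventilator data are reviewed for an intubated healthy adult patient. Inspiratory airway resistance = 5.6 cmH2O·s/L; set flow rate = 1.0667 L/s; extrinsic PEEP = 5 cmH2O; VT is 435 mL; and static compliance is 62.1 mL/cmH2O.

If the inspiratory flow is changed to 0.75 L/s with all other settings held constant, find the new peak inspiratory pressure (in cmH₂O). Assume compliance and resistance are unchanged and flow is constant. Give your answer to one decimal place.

PIP = Vt/C + R·V̇ + PEEP (constant-flow equation of motion).
Only the resistive term changes: ΔPIP = R × ΔV̇ = 5.6 × (0.75 − 1.0667) = 5.6 × -0.3167 = -1.774 cmH2O.
Original PIP = 435/62.1 + 5.6×1.0667 + 5 = 17.978 cmH2O; new PIP = 17.978 + (-1.774) = 16.204 cmH2O.

16.2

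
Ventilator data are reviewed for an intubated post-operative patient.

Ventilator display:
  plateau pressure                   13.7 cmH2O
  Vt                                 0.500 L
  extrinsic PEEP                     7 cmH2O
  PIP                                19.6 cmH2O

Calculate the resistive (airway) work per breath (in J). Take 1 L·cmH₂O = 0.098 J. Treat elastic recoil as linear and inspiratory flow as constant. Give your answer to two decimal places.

With constant inspiratory flow the resistive pressure is constant at PIP − Pplat = 19.6 − 13.7 = 5.9 cmH2O, so resistive work = 5.9 × 0.500 = 2.95 L·cmH2O.
× 0.098 J/(L·cmH2O) → 0.2891 J.

0.29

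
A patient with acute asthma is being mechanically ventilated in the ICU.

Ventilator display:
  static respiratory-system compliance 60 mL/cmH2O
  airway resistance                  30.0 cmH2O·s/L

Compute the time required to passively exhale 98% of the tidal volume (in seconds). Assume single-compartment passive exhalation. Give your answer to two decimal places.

τ = R × C = 30.0 × 60 mL/cmH2O = 30.0 × 0.060 L/cmH2O = 1.8 s.
Exhaled fraction f = 1 − e^(−t/τ) → t = −τ·ln(1 − f) = −1.8·ln(0.02) = 7.042 s.

7.04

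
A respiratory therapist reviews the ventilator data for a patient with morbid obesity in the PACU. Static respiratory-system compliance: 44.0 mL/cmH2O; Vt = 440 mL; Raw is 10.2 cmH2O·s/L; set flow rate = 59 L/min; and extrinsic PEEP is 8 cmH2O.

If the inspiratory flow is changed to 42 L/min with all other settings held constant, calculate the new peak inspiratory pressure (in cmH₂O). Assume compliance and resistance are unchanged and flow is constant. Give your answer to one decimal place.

Flow: 59 L/min ÷ 60 = 0.9833 L/s.
New flow: 42 L/min ÷ 60 = 0.7 L/s.
PIP = Vt/C + R·V̇ + PEEP (constant-flow equation of motion).
Only the resistive term changes: ΔPIP = R × ΔV̇ = 10.2 × (0.7 − 0.9833) = 10.2 × -0.2833 = -2.89 cmH2O.
Original PIP = 440/44.0 + 10.2×0.9833 + 8 = 28.03 cmH2O; new PIP = 28.03 + (-2.89) = 25.14 cmH2O.

25.1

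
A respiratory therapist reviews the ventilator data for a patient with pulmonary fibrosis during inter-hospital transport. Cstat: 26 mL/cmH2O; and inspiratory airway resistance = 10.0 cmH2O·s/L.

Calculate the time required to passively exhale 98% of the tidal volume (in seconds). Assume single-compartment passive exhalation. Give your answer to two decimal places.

τ = R × C = 10.0 × 26 mL/cmH2O = 10.0 × 0.026 L/cmH2O = 0.26 s.
Exhaled fraction f = 1 − e^(−t/τ) → t = −τ·ln(1 − f) = −0.26·ln(0.02) = 1.017 s.

1.02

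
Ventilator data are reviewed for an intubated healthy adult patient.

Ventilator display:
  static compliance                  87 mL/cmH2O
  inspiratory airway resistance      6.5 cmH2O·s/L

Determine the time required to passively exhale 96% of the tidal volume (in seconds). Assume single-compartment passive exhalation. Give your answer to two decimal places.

1.82

τ = R × C = 6.5 × 87 mL/cmH2O = 6.5 × 0.087 L/cmH2O = 0.5655 s.
Exhaled fraction f = 1 − e^(−t/τ) → t = −τ·ln(1 − f) = −0.5655·ln(0.04) = 1.82 s.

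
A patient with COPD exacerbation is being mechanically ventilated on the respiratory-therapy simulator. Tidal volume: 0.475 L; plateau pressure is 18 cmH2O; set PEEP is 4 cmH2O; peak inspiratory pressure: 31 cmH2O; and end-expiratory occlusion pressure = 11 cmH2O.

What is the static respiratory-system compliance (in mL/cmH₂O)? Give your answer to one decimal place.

67.9

End-expiratory occlusion gives total PEEP = 11 cmH2O (intrinsic PEEP = 11 − 4 = 7). Use total PEEP for the elastic gradient.
Cstat = Vt / (Pplat − PEEPtotal) = 475 / (18 − 11) = 475 / 7.0 = 67.857 mL/cmH2O.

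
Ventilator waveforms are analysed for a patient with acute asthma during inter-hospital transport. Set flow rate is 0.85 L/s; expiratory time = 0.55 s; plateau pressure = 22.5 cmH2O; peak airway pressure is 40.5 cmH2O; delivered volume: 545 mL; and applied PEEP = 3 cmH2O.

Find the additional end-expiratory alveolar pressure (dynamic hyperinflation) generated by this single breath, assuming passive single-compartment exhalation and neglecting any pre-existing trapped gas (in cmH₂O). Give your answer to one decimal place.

R = (PIP − Pplat)/V̇ = (40.5 − 22.5) / 0.85 = 18.0/0.85 = 21.176 cmH2O·s/L.
C = Vt/(Pplat − PEEP) = 545.0 / (22.5 − 3) = 545.0/19.5 = 27.949 mL/cmH2O.
τ = R × C = 21.176 × 0.02795 L/cmH2O = 0.5919 s.
Fraction remaining = e^(−Te/τ) = e^(−0.55/0.5919) = 0.3949; trapped volume = 545.0 × 0.3949 = 215.22 mL.
Additional alveolar pressure from trapping ≈ V_trapped / C = 215.22 / 27.949 = 7.7 cmH2O.

7.7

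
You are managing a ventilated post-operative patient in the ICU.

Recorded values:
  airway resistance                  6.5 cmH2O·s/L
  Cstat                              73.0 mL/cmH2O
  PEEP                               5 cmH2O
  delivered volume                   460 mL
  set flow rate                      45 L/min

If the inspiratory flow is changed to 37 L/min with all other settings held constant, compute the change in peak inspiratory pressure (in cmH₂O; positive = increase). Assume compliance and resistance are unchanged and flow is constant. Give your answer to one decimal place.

-0.9

Flow: 45 L/min ÷ 60 = 0.75 L/s.
New flow: 37 L/min ÷ 60 = 0.6167 L/s.
PIP = Vt/C + R·V̇ + PEEP (constant-flow equation of motion).
Only the resistive term changes: ΔPIP = R × ΔV̇ = 6.5 × (0.6167 − 0.75) = 6.5 × -0.1333 = -0.8665 cmH2O.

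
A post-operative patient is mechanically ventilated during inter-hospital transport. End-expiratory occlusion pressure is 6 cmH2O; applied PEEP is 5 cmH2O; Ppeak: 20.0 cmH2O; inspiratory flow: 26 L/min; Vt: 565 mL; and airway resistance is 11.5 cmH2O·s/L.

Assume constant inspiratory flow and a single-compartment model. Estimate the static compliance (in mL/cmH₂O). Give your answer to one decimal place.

62.7

Flow: 26 L/min ÷ 60 = 0.4333 L/s.
Total PEEP = 6 cmH2O (set 5 + intrinsic 1); this is the baseline alveolar pressure.
Equation of motion (constant flow): PIP = Vt/C + R·V̇ + PEEP.
Vt/C = PIP − R·V̇ − PEEP = 20.0 − 11.5×0.4333 − 6 = 20.0 − 4.983 − 6 = 9.017 cmH2O.
C = Vt / 9.017 = 565 / 9.017 = 62.659 mL/cmH2O.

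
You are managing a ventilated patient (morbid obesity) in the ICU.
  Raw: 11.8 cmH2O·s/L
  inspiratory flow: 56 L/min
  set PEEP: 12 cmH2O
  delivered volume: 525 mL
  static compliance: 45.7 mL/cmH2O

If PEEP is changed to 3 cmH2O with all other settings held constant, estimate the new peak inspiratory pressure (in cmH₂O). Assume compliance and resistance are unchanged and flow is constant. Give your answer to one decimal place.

Flow: 56 L/min ÷ 60 = 0.9333 L/s.
PIP = Vt/C + R·V̇ + PEEP (constant-flow equation of motion).
Only the baseline term changes: ΔPIP = ΔPEEP = 3 − 12 = -9.0 cmH2O.
Original PIP = 525/45.7 + 11.8×0.9333 + 12 = 34.501 cmH2O; new PIP = 34.501 + (-9.0) = 25.501 cmH2O.

25.5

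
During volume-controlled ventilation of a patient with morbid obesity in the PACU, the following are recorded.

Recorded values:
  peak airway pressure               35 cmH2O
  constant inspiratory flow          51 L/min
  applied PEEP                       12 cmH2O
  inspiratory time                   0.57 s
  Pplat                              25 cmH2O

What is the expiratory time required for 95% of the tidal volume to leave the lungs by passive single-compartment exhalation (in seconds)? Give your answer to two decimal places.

Flow: 51 L/min ÷ 60 = 0.85 L/s.
Vt = flow × Ti = 0.85 L/s × 0.57 s × 1000 mL/L = 484.5 mL.
R = (PIP − Pplat)/V̇ = (35 − 25) / 0.85 = 10.0/0.85 = 11.765 cmH2O·s/L.
C = Vt/(Pplat − PEEP) = 484.5 / (25 − 12) = 484.5/13.0 = 37.269 mL/cmH2O.
τ = R × C = 11.765 × 0.03727 L/cmH2O = 0.4385 s.
t = −τ·ln(1 − 0.95) = −0.4385·ln(0.05) = 1.314 s.

1.31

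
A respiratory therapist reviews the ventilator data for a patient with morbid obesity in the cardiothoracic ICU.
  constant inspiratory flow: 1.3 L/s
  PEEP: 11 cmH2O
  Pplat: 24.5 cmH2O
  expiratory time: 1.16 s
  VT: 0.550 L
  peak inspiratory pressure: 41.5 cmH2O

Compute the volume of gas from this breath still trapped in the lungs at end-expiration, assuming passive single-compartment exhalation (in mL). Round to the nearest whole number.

62

R = (PIP − Pplat)/V̇ = (41.5 − 24.5) / 1.3 = 17.0/1.3 = 13.077 cmH2O·s/L.
C = Vt/(Pplat − PEEP) = 550.0 / (24.5 − 11) = 550.0/13.5 = 40.741 mL/cmH2O.
τ = R × C = 13.077 × 0.04074 L/cmH2O = 0.5328 s.
Fraction remaining = e^(−Te/τ) = e^(−1.16/0.5328) = 0.1134.
Trapped volume = 550.0 × 0.1134 = 62.37 mL.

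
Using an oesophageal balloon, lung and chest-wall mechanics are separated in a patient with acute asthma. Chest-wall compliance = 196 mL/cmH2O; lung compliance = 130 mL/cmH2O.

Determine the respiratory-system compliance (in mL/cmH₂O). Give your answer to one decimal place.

Lung and chest wall are elastances in series: 1/Crs = 1/CL + 1/Ccw.
1/Crs = 1/130 + 1/196 = 0.01279.
Crs = 78.186 mL/cmH2O.

78.2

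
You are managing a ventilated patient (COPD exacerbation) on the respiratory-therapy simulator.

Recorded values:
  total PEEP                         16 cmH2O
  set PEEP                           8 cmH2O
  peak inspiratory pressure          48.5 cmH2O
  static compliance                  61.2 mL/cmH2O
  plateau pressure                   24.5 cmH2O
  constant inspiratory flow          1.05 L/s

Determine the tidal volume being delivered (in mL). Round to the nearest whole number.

End-expiratory occlusion gives total PEEP = 16 cmH2O (intrinsic PEEP = 16 − 8 = 8). Use total PEEP for the elastic gradient.
Vt = Cstat × (Pplat − PEEPtotal) = 61.2 × (24.5 − 16) = 61.2 × 8.5 = 520.2 mL.

520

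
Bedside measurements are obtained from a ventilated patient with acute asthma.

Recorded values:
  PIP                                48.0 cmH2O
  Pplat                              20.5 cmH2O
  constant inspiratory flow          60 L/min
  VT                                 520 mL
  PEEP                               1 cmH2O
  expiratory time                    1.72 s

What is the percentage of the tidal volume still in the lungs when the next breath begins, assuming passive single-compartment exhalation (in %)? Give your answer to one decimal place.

Flow: 60 L/min ÷ 60 = 1 L/s.
R = (PIP − Pplat)/V̇ = (48.0 − 20.5) / 1 = 27.5/1 = 27.5 cmH2O·s/L.
C = Vt/(Pplat − PEEP) = 520.0 / (20.5 − 1) = 520.0/19.5 = 26.667 mL/cmH2O.
τ = R × C = 27.5 × 0.02667 L/cmH2O = 0.7334 s.
Fraction remaining at end-expiration = e^(−Te/τ) = e^(−1.72/0.7334) = 0.09582 → 9.582%.

9.6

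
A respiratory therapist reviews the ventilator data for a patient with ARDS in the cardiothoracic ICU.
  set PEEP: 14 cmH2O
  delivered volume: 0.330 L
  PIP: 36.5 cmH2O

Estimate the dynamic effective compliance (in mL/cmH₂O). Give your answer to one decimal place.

Dynamic compliance = Vt / (PIP − PEEP) = 330 / (36.5 − 14) = 330 / 22.5 = 14.667 mL/cmH2O.

14.7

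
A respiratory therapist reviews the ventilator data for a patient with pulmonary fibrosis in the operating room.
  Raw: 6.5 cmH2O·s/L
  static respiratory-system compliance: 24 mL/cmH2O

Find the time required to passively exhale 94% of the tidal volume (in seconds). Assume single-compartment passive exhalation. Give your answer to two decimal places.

τ = R × C = 6.5 × 24 mL/cmH2O = 6.5 × 0.024 L/cmH2O = 0.156 s.
Exhaled fraction f = 1 − e^(−t/τ) → t = −τ·ln(1 − f) = −0.156·ln(0.06) = 0.4389 s.

0.44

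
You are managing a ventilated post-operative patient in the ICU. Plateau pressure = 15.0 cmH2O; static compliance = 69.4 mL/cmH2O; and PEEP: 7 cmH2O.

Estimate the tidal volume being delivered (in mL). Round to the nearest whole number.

555

Vt = Cstat × (Pplat − PEEP) = 69.4 × (15.0 − 7) = 69.4 × 8.0 = 555.2 mL.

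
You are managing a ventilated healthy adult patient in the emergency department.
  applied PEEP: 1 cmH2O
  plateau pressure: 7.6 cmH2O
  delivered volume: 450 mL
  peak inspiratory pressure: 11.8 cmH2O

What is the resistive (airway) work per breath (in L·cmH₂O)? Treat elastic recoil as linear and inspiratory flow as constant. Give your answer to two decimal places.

With constant inspiratory flow the resistive pressure is constant at PIP − Pplat = 11.8 − 7.6 = 4.2 cmH2O, so resistive work = 4.2 × 0.450 = 1.89 L·cmH2O.

1.89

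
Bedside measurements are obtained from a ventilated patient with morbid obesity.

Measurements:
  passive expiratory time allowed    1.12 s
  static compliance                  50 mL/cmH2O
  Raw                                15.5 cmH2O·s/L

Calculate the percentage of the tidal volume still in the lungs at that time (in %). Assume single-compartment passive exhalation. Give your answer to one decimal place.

23.6

τ = R × C = 15.5 × 50 mL/cmH2O = 15.5 × 0.050 L/cmH2O = 0.775 s.
Passive exhalation: V(t)/V₀ = e^(−t/τ) = e^(−1.12/0.775) = 0.2357.
Fraction remaining = 0.2357 → 23.57%.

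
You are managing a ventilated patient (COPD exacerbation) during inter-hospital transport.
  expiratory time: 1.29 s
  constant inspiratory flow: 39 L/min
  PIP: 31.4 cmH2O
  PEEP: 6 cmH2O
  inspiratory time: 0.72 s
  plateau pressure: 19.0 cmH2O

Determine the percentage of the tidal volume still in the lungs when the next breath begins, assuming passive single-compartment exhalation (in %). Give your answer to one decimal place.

Flow: 39 L/min ÷ 60 = 0.65 L/s.
Vt = flow × Ti = 0.65 L/s × 0.72 s × 1000 mL/L = 468.0 mL.
R = (PIP − Pplat)/V̇ = (31.4 − 19.0) / 0.65 = 12.4/0.65 = 19.077 cmH2O·s/L.
C = Vt/(Pplat − PEEP) = 468.0 / (19.0 − 6) = 468.0/13.0 = 36.0 mL/cmH2O.
τ = R × C = 19.077 × 0.036 L/cmH2O = 0.6868 s.
Fraction remaining at end-expiration = e^(−Te/τ) = e^(−1.29/0.6868) = 0.1529 → 15.29%.

15.3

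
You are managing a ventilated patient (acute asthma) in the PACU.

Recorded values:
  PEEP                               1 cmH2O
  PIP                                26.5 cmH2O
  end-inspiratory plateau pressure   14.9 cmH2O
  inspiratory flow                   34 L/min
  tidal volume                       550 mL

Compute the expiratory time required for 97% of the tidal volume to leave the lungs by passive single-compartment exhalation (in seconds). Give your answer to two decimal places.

2.84

Flow: 34 L/min ÷ 60 = 0.5667 L/s.
R = (PIP − Pplat)/V̇ = (26.5 − 14.9) / 0.5667 = 11.6/0.5667 = 20.469 cmH2O·s/L.
C = Vt/(Pplat − PEEP) = 550.0 / (14.9 − 1) = 550.0/13.9 = 39.568 mL/cmH2O.
τ = R × C = 20.469 × 0.03957 L/cmH2O = 0.81 s.
t = −τ·ln(1 − 0.97) = −0.81·ln(0.03) = 2.84 s.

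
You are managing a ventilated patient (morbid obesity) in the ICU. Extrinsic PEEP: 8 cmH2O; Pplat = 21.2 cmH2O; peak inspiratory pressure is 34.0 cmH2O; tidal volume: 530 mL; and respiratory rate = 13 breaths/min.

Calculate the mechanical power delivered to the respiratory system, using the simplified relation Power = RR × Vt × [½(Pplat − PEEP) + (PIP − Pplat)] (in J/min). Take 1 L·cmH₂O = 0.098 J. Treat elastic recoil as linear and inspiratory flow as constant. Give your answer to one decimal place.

Per-breath work = Vt × [½(Pplat−PEEP) + (PIP−Pplat)] = 0.530 × [0.5×13.2 + 12.8] = 0.530 × 19.4 = 10.282 L·cmH2O.
Power = 13 × 10.282 = 133.67 L·cmH2O/min.
× 0.098 J/(L·cmH2O) → 13.1 J/min.

13.1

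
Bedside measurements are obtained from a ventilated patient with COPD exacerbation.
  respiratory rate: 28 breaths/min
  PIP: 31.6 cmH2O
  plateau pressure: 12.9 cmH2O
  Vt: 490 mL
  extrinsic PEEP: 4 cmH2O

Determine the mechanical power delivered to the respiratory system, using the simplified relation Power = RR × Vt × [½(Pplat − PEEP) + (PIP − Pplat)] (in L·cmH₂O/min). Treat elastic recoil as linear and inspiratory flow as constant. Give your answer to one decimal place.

Per-breath work = Vt × [½(Pplat−PEEP) + (PIP−Pplat)] = 0.490 × [0.5×8.9 + 18.7] = 0.490 × 23.15 = 11.344 L·cmH2O.
Power = 28 × 11.344 = 317.63 L·cmH2O/min.

317.6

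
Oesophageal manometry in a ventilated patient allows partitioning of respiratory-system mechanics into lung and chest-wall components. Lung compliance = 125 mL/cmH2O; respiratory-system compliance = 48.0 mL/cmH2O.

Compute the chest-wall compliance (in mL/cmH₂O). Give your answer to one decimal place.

1/Ccw = 1/Crs − 1/CL.
1/Ccw = 1/48.0 − 1/125 = 0.01283.
Ccw = 77.942 mL/cmH2O.

77.9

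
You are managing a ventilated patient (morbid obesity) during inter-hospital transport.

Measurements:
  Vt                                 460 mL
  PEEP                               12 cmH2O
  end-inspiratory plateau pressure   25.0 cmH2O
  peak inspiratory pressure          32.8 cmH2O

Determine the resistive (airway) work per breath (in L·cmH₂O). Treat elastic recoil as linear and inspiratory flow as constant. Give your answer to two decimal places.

3.59

With constant inspiratory flow the resistive pressure is constant at PIP − Pplat = 32.8 − 25.0 = 7.8 cmH2O, so resistive work = 7.8 × 0.460 = 3.588 L·cmH2O.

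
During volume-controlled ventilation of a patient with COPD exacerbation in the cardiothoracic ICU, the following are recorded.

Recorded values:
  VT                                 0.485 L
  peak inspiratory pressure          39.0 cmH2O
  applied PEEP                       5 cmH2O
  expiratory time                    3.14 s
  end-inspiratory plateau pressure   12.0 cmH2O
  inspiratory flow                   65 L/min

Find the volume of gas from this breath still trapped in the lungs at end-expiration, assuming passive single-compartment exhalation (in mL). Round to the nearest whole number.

79

Flow: 65 L/min ÷ 60 = 1.0833 L/s.
R = (PIP − Pplat)/V̇ = (39.0 − 12.0) / 1.0833 = 27.0/1.0833 = 24.924 cmH2O·s/L.
C = Vt/(Pplat − PEEP) = 485.0 / (12.0 − 5) = 485.0/7.0 = 69.286 mL/cmH2O.
τ = R × C = 24.924 × 0.06929 L/cmH2O = 1.727 s.
Fraction remaining = e^(−Te/τ) = e^(−3.14/1.727) = 0.1623.
Trapped volume = 485.0 × 0.1623 = 78.716 mL.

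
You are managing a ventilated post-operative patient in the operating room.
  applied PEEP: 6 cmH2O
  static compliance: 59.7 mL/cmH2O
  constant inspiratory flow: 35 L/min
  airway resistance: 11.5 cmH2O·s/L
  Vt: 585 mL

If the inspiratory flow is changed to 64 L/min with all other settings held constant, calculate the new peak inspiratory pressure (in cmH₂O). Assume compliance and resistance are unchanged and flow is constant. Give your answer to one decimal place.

28.1

Flow: 35 L/min ÷ 60 = 0.5833 L/s.
New flow: 64 L/min ÷ 60 = 1.0667 L/s.
PIP = Vt/C + R·V̇ + PEEP (constant-flow equation of motion).
Only the resistive term changes: ΔPIP = R × ΔV̇ = 11.5 × (1.0667 − 0.5833) = 11.5 × 0.4834 = 5.559 cmH2O.
Original PIP = 585/59.7 + 11.5×0.5833 + 6 = 22.507 cmH2O; new PIP = 22.507 + (5.559) = 28.066 cmH2O.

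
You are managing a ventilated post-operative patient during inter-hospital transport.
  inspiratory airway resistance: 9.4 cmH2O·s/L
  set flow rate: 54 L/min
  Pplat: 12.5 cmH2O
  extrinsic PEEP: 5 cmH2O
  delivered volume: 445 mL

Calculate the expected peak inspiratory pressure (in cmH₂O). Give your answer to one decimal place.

Flow: 54 L/min ÷ 60 = 0.9 L/s.
PIP = Pplat + Raw × flow = 12.5 + 9.4 × 0.9 = 12.5 + 8.46 = 20.96 cmH2O.

21.0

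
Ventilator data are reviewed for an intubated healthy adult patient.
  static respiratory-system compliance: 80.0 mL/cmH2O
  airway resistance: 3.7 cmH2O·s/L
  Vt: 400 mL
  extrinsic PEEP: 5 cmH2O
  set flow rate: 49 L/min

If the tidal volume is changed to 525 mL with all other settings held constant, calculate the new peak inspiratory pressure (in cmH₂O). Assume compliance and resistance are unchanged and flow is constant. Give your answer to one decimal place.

Flow: 49 L/min ÷ 60 = 0.8167 L/s.
PIP = Vt/C + R·V̇ + PEEP (constant-flow equation of motion).
Only the elastic term changes: ΔPIP = ΔVt / C = (525 − 400) / 80.0 = 1.563 cmH2O.
Original PIP = 400/80.0 + 3.7×0.8167 + 5 = 13.022 cmH2O; new PIP = 13.022 + (1.563) = 14.585 cmH2O.

14.6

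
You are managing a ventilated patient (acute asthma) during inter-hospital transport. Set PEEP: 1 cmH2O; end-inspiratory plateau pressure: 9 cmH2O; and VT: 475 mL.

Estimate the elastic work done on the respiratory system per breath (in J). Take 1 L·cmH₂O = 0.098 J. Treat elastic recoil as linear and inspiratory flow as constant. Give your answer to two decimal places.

0.19

Elastic work ≈ ½ × (Pplat − PEEP) × Vt = 0.5 × (9 − 1) × 0.475 L = 0.5 × 8.0 × 0.475 = 1.9 L·cmH2O.
× 0.098 J/(L·cmH2O) → 0.1862 J.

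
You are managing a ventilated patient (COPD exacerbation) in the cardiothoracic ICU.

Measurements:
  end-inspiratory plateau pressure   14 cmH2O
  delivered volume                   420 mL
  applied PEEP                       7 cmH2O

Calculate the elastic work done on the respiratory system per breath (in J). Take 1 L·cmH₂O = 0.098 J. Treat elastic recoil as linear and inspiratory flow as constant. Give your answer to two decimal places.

Elastic work ≈ ½ × (Pplat − PEEP) × Vt = 0.5 × (14 − 7) × 0.420 L = 0.5 × 7.0 × 0.420 = 1.47 L·cmH2O.
× 0.098 J/(L·cmH2O) → 0.1441 J.

0.14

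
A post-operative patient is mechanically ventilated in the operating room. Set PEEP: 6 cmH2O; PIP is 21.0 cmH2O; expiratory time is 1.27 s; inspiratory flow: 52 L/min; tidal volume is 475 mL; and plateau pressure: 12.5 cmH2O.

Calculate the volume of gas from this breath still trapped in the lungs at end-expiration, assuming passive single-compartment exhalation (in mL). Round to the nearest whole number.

Flow: 52 L/min ÷ 60 = 0.8667 L/s.
R = (PIP − Pplat)/V̇ = (21.0 − 12.5) / 0.8667 = 8.5/0.8667 = 9.807 cmH2O·s/L.
C = Vt/(Pplat − PEEP) = 475.0 / (12.5 − 6) = 475.0/6.5 = 73.077 mL/cmH2O.
τ = R × C = 9.807 × 0.07308 L/cmH2O = 0.7167 s.
Fraction remaining = e^(−Te/τ) = e^(−1.27/0.7167) = 0.17.
Trapped volume = 475.0 × 0.17 = 80.75 mL.

81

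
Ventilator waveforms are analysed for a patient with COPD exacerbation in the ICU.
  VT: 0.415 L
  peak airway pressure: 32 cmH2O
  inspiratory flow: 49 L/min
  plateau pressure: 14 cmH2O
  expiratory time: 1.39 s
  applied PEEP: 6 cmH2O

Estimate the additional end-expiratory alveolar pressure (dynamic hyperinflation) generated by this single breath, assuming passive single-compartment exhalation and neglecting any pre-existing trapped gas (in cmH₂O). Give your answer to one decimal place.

2.4

Flow: 49 L/min ÷ 60 = 0.8167 L/s.
R = (PIP − Pplat)/V̇ = (32 − 14) / 0.8167 = 18.0/0.8167 = 22.04 cmH2O·s/L.
C = Vt/(Pplat − PEEP) = 415.0 / (14 − 6) = 415.0/8.0 = 51.875 mL/cmH2O.
τ = R × C = 22.04 × 0.05188 L/cmH2O = 1.143 s.
Fraction remaining = e^(−Te/τ) = e^(−1.39/1.143) = 0.2964; trapped volume = 415.0 × 0.2964 = 123.01 mL.
Additional alveolar pressure from trapping ≈ V_trapped / C = 123.01 / 51.875 = 2.371 cmH2O.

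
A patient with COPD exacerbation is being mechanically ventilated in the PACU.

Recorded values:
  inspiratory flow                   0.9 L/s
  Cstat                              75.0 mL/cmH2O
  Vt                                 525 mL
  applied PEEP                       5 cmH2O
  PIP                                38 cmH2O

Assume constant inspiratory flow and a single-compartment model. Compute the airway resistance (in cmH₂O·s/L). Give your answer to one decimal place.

Equation of motion (constant flow): PIP = Vt/C + R·V̇ + PEEP.
R·V̇ = PIP − Vt/C − PEEP = 38 − 525/75.0 − 5 = 38 − 7.0 − 5 = 26.0 cmH2O.
R = 26.0 / 0.9 = 28.889 cmH2O·s/L.

28.9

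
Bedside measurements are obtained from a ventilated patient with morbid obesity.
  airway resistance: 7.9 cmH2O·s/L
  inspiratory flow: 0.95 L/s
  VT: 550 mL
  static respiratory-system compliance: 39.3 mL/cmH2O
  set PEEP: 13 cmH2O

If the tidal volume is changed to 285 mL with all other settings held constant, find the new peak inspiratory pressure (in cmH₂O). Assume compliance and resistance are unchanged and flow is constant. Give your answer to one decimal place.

27.8

PIP = Vt/C + R·V̇ + PEEP (constant-flow equation of motion).
Only the elastic term changes: ΔPIP = ΔVt / C = (285 − 550) / 39.3 = -6.743 cmH2O.
Original PIP = 550/39.3 + 7.9×0.95 + 13 = 34.5 cmH2O; new PIP = 34.5 + (-6.743) = 27.757 cmH2O.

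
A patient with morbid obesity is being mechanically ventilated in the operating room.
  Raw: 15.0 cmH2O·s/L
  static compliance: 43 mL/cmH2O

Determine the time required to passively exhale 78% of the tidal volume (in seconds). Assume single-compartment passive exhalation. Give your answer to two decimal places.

τ = R × C = 15.0 × 43 mL/cmH2O = 15.0 × 0.043 L/cmH2O = 0.645 s.
Exhaled fraction f = 1 − e^(−t/τ) → t = −τ·ln(1 − f) = −0.645·ln(0.22) = 0.9766 s.

0.98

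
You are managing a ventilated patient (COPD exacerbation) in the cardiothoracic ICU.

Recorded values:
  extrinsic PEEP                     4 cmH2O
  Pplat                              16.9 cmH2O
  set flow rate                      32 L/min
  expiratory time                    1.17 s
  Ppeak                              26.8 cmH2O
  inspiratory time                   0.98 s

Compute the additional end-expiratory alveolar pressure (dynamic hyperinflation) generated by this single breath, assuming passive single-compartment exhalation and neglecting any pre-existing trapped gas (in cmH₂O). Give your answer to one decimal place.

2.7

Flow: 32 L/min ÷ 60 = 0.5333 L/s.
Vt = flow × Ti = 0.5333 L/s × 0.98 s × 1000 mL/L = 522.63 mL.
R = (PIP − Pplat)/V̇ = (26.8 − 16.9) / 0.5333 = 9.9/0.5333 = 18.564 cmH2O·s/L.
C = Vt/(Pplat − PEEP) = 522.63 / (16.9 − 4) = 522.63/12.9 = 40.514 mL/cmH2O.
τ = R × C = 18.564 × 0.04051 L/cmH2O = 0.752 s.
Fraction remaining = e^(−Te/τ) = e^(−1.17/0.752) = 0.211; trapped volume = 522.63 × 0.211 = 110.27 mL.
Additional alveolar pressure from trapping ≈ V_trapped / C = 110.27 / 40.514 = 2.722 cmH2O.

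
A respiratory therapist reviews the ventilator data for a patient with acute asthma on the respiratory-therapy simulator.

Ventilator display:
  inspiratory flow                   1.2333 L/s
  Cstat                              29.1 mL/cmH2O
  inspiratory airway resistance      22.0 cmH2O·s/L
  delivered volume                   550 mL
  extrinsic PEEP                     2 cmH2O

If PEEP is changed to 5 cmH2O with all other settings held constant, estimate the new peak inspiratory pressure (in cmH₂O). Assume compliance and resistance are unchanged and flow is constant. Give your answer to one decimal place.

51.0

PIP = Vt/C + R·V̇ + PEEP (constant-flow equation of motion).
Only the baseline term changes: ΔPIP = ΔPEEP = 5 − 2 = 3.0 cmH2O.
Original PIP = 550/29.1 + 22.0×1.2333 + 2 = 48.033 cmH2O; new PIP = 48.033 + (3.0) = 51.033 cmH2O.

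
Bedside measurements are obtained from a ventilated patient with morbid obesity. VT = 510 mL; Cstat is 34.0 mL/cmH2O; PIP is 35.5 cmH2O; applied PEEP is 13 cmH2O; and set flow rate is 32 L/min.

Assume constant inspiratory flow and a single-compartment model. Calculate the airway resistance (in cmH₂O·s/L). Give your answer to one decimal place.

14.1

Flow: 32 L/min ÷ 60 = 0.5333 L/s.
Equation of motion (constant flow): PIP = Vt/C + R·V̇ + PEEP.
R·V̇ = PIP − Vt/C − PEEP = 35.5 − 510/34.0 − 13 = 35.5 − 15.0 − 13 = 7.5 cmH2O.
R = 7.5 / 0.5333 = 14.063 cmH2O·s/L.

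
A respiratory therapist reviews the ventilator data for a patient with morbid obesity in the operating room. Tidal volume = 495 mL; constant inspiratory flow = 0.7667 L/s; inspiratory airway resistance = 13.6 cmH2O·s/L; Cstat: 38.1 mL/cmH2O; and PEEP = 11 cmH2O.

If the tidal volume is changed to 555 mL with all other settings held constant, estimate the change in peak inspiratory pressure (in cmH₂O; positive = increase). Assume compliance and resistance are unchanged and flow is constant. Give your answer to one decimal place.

1.6

PIP = Vt/C + R·V̇ + PEEP (constant-flow equation of motion).
Only the elastic term changes: ΔPIP = ΔVt / C = (555 − 495) / 38.1 = 1.575 cmH2O.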